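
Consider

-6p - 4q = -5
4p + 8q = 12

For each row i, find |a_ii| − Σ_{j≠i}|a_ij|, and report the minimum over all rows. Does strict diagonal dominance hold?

row 1: |-6| − (4) = 2
row 2: |8| − (4) = 4
minimum over rows = 2 → strictly diagonally dominant (convergence guaranteed)

2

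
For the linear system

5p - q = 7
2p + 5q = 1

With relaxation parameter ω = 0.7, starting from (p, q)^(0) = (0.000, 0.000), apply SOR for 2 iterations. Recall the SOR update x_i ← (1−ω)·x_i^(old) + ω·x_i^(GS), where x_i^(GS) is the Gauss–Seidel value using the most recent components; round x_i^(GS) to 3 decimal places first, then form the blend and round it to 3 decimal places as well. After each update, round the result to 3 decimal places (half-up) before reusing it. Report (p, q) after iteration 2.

(1.255, -0.252)

Iteration 1:
  p: GS value = (7 - (-1)·0.000) / (5) = 1.400;  p ← (1−ω)·0.000 + ω·1.400 = 0.980
  q: GS value = (1 - (2)·0.980) / (5) = -0.192;  q ← (1−ω)·0.000 + ω·-0.192 = -0.134
Iteration 2:
  p: GS value = (7 - (-1)·-0.134) / (5) = 1.373;  p ← (1−ω)·0.980 + ω·1.373 = 1.255
  q: GS value = (1 - (2)·1.255) / (5) = -0.302;  q ← (1−ω)·-0.134 + ω·-0.302 = -0.252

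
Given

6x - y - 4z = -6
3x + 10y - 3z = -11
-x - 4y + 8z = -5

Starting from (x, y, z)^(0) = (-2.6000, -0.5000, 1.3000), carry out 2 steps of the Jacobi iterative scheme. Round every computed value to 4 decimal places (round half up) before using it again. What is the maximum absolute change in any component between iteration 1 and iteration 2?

1.5716

Iteration 1:
  x = (-6 - (-1)·-0.5000 - (-4)·1.3000) / (6) = -0.2167
  y = (-11 - (3)·-2.6000 - (-3)·1.3000) / (10) = 0.0700
  z = (-5 - (-1)·-2.6000 - (-4)·-0.5000) / (8) = -1.2000
Iteration 2:
  x = (-6 - (-1)·0.0700 - (-4)·-1.2000) / (6) = -1.7883
  y = (-11 - (3)·-0.2167 - (-3)·-1.2000) / (10) = -1.3950
  z = (-5 - (-1)·-0.2167 - (-4)·0.0700) / (8) = -0.6171
Change: (-1.5716, -1.4650, 0.5829) → max |·| = 1.5716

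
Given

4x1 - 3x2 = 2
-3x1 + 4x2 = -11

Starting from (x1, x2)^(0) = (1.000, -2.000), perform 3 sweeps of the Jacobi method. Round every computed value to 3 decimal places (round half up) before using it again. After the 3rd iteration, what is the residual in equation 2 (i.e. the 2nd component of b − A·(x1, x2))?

Iteration 1:
  x1 = (2 - (-3)·-2.000) / (4) = -1.000
  x2 = (-11 - (-3)·1.000) / (4) = -2.000
Iteration 2:
  x1 = (2 - (-3)·-2.000) / (4) = -1.000
  x2 = (-11 - (-3)·-1.000) / (4) = -3.500
Iteration 3:
  x1 = (2 - (-3)·-3.500) / (4) = -2.125
  x2 = (-11 - (-3)·-1.000) / (4) = -3.500
Residual b − A·x = (0.000, -3.375)

-3.375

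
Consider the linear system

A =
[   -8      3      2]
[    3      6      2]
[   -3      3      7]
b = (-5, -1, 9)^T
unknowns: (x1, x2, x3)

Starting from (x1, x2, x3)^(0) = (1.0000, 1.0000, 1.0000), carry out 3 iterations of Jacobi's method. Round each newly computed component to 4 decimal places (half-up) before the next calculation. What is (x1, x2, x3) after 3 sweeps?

Iteration 1:
  x1 = (-5 - (3)·1.0000 - (2)·1.0000) / (-8) = 1.2500
  x2 = (-1 - (3)·1.0000 - (2)·1.0000) / (6) = -1.0000
  x3 = (9 - (-3)·1.0000 - (3)·1.0000) / (7) = 1.2857
Iteration 2:
  x1 = (-5 - (3)·-1.0000 - (2)·1.2857) / (-8) = 0.5714
  x2 = (-1 - (3)·1.2500 - (2)·1.2857) / (6) = -1.2202
  x3 = (9 - (-3)·1.2500 - (3)·-1.0000) / (7) = 2.2500
Iteration 3:
  x1 = (-5 - (3)·-1.2202 - (2)·2.2500) / (-8) = 0.7299
  x2 = (-1 - (3)·0.5714 - (2)·2.2500) / (6) = -1.2024
  x3 = (9 - (-3)·0.5714 - (3)·-1.2202) / (7) = 2.0535

(0.7299, -1.2024, 2.0535)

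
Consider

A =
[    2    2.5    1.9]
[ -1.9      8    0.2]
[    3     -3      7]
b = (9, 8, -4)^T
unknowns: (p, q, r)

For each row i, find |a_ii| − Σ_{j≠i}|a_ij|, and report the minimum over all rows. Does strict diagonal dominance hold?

-2.4

row 1: |2| − (2.5+1.9) = -2.4
row 2: |8| − (1.9+0.2) = 5.9
row 3: |7| − (3+3) = 1
minimum over rows = -2.4 → not strictly diagonally dominant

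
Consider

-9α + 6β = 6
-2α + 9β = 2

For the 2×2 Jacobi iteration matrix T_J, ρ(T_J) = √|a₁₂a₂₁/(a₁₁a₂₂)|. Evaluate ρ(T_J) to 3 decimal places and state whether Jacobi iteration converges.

0.385

a₁₂a₂₁/(a₁₁a₂₂) = (6)·(-2) / ((-9)·(9)) = 0.148148
ρ = √|0.148148| = √0.148148 = 0.385
ρ < 1, so Jacobi converges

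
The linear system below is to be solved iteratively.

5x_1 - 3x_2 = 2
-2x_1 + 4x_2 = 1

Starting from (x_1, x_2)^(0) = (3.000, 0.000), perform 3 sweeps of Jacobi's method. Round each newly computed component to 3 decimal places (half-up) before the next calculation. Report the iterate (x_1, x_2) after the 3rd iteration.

Iteration 1:
  x_1 = (2 - (-3)·0.000) / (5) = 0.400
  x_2 = (1 - (-2)·3.000) / (4) = 1.750
Iteration 2:
  x_1 = (2 - (-3)·1.750) / (5) = 1.450
  x_2 = (1 - (-2)·0.400) / (4) = 0.450
Iteration 3:
  x_1 = (2 - (-3)·0.450) / (5) = 0.670
  x_2 = (1 - (-2)·1.450) / (4) = 0.975

(0.670, 0.975)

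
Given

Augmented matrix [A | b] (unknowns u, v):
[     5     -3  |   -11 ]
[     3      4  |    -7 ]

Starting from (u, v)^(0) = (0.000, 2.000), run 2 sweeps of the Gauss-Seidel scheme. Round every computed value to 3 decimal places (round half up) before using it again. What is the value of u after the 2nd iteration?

Iteration 1:
  u = (-11 - (-3)·2.000) / (5) = -1.000
  v = (-7 - (3)·-1.000) / (4) = -1.000
Iteration 2:
  u = (-11 - (-3)·-1.000) / (5) = -2.800
  v = (-7 - (3)·-2.800) / (4) = 0.350

-2.800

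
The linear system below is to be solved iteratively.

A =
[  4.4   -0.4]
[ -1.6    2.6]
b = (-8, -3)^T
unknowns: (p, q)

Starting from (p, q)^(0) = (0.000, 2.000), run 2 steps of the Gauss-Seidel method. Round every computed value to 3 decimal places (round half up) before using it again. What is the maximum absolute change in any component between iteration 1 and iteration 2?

Iteration 1:
  p = (-8 - (-0.4)·2.000) / (4.4) = -1.636
  q = (-3 - (-1.6)·-1.636) / (2.6) = -2.161
Iteration 2:
  p = (-8 - (-0.4)·-2.161) / (4.4) = -2.015
  q = (-3 - (-1.6)·-2.015) / (2.6) = -2.394
Change: (-0.379, -0.233) → max |·| = 0.379

0.379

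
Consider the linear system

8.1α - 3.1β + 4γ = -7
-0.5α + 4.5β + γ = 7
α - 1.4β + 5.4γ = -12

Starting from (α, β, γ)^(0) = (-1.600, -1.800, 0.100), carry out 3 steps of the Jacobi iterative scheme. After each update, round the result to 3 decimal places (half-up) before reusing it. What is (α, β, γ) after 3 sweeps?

Iteration 1:
  α = (-7 - (-3.1)·-1.800 - (4)·0.100) / (8.1) = -1.602
  β = (7 - (-0.5)·-1.600 - (1)·0.100) / (4.5) = 1.356
  γ = (-12 - (1)·-1.600 - (-1.4)·-1.800) / (5.4) = -2.393
Iteration 2:
  α = (-7 - (-3.1)·1.356 - (4)·-2.393) / (8.1) = 0.836
  β = (7 - (-0.5)·-1.602 - (1)·-2.393) / (4.5) = 1.909
  γ = (-12 - (1)·-1.602 - (-1.4)·1.356) / (5.4) = -1.574
Iteration 3:
  α = (-7 - (-3.1)·1.909 - (4)·-1.574) / (8.1) = 0.644
  β = (7 - (-0.5)·0.836 - (1)·-1.574) / (4.5) = 1.998
  γ = (-12 - (1)·0.836 - (-1.4)·1.909) / (5.4) = -1.882

(0.644, 1.998, -1.882)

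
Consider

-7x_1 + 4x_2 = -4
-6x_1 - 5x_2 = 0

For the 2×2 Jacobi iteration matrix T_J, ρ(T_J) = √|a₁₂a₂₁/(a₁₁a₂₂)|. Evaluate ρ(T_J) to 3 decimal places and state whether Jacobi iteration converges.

0.828

a₁₂a₂₁/(a₁₁a₂₂) = (4)·(-6) / ((-7)·(-5)) = -0.685714
ρ = √|-0.685714| = √0.685714 = 0.828
ρ < 1, so Jacobi converges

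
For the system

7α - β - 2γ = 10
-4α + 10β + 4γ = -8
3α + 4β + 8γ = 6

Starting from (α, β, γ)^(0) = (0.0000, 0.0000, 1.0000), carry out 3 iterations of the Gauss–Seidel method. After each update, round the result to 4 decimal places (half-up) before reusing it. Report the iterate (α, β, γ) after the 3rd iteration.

Iteration 1:
  α = (10 - (-1)·0.0000 - (-2)·1.0000) / (7) = 1.7143
  β = (-8 - (-4)·1.7143 - (4)·1.0000) / (10) = -0.5143
  γ = (6 - (3)·1.7143 - (4)·-0.5143) / (8) = 0.3643
Iteration 2:
  α = (10 - (-1)·-0.5143 - (-2)·0.3643) / (7) = 1.4592
  β = (-8 - (-4)·1.4592 - (4)·0.3643) / (10) = -0.3620
  γ = (6 - (3)·1.4592 - (4)·-0.3620) / (8) = 0.3838
Iteration 3:
  α = (10 - (-1)·-0.3620 - (-2)·0.3838) / (7) = 1.4865
  β = (-8 - (-4)·1.4865 - (4)·0.3838) / (10) = -0.3589
  γ = (6 - (3)·1.4865 - (4)·-0.3589) / (8) = 0.3720

(1.4865, -0.3589, 0.3720)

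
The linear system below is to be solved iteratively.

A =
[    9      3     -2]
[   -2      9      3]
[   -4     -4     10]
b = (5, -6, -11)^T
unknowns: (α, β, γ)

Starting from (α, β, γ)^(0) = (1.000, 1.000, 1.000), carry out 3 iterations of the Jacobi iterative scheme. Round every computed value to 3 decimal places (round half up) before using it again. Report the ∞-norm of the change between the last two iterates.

Iteration 1:
  α = (5 - (3)·1.000 - (-2)·1.000) / (9) = 0.444
  β = (-6 - (-2)·1.000 - (3)·1.000) / (9) = -0.778
  γ = (-11 - (-4)·1.000 - (-4)·1.000) / (10) = -0.300
Iteration 2:
  α = (5 - (3)·-0.778 - (-2)·-0.300) / (9) = 0.748
  β = (-6 - (-2)·0.444 - (3)·-0.300) / (9) = -0.468
  γ = (-11 - (-4)·0.444 - (-4)·-0.778) / (10) = -1.234
Iteration 3:
  α = (5 - (3)·-0.468 - (-2)·-1.234) / (9) = 0.437
  β = (-6 - (-2)·0.748 - (3)·-1.234) / (9) = -0.089
  γ = (-11 - (-4)·0.748 - (-4)·-0.468) / (10) = -0.988
Change: (-0.311, 0.379, 0.246) → max |·| = 0.379

0.379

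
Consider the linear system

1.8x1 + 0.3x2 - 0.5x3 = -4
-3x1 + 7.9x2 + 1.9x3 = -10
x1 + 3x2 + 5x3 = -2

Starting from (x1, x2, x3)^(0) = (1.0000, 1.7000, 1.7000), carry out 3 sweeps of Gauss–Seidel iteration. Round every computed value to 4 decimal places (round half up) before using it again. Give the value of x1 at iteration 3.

-1.5373

Iteration 1:
  x1 = (-4 - (0.3)·1.7000 - (-0.5)·1.7000) / (1.8) = -2.0333
  x2 = (-10 - (-3)·-2.0333 - (1.9)·1.7000) / (7.9) = -2.4468
  x3 = (-2 - (1)·-2.0333 - (3)·-2.4468) / (5) = 1.4747
Iteration 2:
  x1 = (-4 - (0.3)·-2.4468 - (-0.5)·1.4747) / (1.8) = -1.4048
  x2 = (-10 - (-3)·-1.4048 - (1.9)·1.4747) / (7.9) = -2.1540
  x3 = (-2 - (1)·-1.4048 - (3)·-2.1540) / (5) = 1.1734
Iteration 3:
  x1 = (-4 - (0.3)·-2.1540 - (-0.5)·1.1734) / (1.8) = -1.5373
  x2 = (-10 - (-3)·-1.5373 - (1.9)·1.1734) / (7.9) = -2.1318
  x3 = (-2 - (1)·-1.5373 - (3)·-2.1318) / (5) = 1.1865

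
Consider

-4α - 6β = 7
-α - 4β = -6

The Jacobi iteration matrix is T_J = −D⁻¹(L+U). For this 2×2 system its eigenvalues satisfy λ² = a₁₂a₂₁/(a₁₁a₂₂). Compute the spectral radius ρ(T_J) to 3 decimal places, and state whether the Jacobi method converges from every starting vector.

a₁₂a₂₁/(a₁₁a₂₂) = (-6)·(-1) / ((-4)·(-4)) = 0.375000
ρ = √|0.375000| = √0.375000 = 0.612
ρ < 1, so Jacobi converges

0.612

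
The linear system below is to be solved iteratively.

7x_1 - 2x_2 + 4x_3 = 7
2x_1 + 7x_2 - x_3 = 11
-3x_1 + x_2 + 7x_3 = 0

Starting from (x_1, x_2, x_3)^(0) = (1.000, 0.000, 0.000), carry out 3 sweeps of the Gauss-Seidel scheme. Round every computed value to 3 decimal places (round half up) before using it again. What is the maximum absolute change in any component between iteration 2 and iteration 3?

0.066

Iteration 1:
  x_1 = (7 - (-2)·0.000 - (4)·0.000) / (7) = 1.000
  x_2 = (11 - (2)·1.000 - (-1)·0.000) / (7) = 1.286
  x_3 = (0 - (-3)·1.000 - (1)·1.286) / (7) = 0.245
Iteration 2:
  x_1 = (7 - (-2)·1.286 - (4)·0.245) / (7) = 1.227
  x_2 = (11 - (2)·1.227 - (-1)·0.245) / (7) = 1.256
  x_3 = (0 - (-3)·1.227 - (1)·1.256) / (7) = 0.346
Iteration 3:
  x_1 = (7 - (-2)·1.256 - (4)·0.346) / (7) = 1.161
  x_2 = (11 - (2)·1.161 - (-1)·0.346) / (7) = 1.289
  x_3 = (0 - (-3)·1.161 - (1)·1.289) / (7) = 0.313
Change: (-0.066, 0.033, -0.033) → max |·| = 0.066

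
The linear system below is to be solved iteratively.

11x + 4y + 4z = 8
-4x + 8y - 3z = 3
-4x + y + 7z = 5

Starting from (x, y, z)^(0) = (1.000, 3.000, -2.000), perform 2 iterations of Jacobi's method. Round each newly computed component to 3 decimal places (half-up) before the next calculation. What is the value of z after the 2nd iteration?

Iteration 1:
  x = (8 - (4)·3.000 - (4)·-2.000) / (11) = 0.364
  y = (3 - (-4)·1.000 - (-3)·-2.000) / (8) = 0.125
  z = (5 - (-4)·1.000 - (1)·3.000) / (7) = 0.857
Iteration 2:
  x = (8 - (4)·0.125 - (4)·0.857) / (11) = 0.370
  y = (3 - (-4)·0.364 - (-3)·0.857) / (8) = 0.878
  z = (5 - (-4)·0.364 - (1)·0.125) / (7) = 0.904

0.904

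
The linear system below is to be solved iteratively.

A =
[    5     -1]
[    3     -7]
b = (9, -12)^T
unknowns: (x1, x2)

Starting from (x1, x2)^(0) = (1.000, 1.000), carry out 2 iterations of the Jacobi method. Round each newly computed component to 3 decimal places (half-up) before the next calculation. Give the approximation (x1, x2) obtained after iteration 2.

Iteration 1:
  x1 = (9 - (-1)·1.000) / (5) = 2.000
  x2 = (-12 - (3)·1.000) / (-7) = 2.143
Iteration 2:
  x1 = (9 - (-1)·2.143) / (5) = 2.229
  x2 = (-12 - (3)·2.000) / (-7) = 2.571

(2.229, 2.571)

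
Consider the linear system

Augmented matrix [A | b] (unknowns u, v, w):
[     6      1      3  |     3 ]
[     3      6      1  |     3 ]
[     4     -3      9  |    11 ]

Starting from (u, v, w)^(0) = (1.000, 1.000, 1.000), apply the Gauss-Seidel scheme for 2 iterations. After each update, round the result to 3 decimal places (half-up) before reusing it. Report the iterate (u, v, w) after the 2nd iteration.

Iteration 1:
  u = (3 - (1)·1.000 - (3)·1.000) / (6) = -0.167
  v = (3 - (3)·-0.167 - (1)·1.000) / (6) = 0.417
  w = (11 - (4)·-0.167 - (-3)·0.417) / (9) = 1.435
Iteration 2:
  u = (3 - (1)·0.417 - (3)·1.435) / (6) = -0.287
  v = (3 - (3)·-0.287 - (1)·1.435) / (6) = 0.404
  w = (11 - (4)·-0.287 - (-3)·0.404) / (9) = 1.484

(-0.287, 0.404, 1.484)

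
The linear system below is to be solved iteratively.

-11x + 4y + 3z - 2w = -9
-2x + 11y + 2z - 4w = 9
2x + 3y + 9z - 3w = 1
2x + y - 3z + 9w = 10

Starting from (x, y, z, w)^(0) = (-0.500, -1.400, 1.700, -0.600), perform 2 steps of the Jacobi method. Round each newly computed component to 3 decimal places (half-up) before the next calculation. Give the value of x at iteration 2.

Iteration 1:
  x = (-9 - (4)·-1.400 - (3)·1.700 - (-2)·-0.600) / (-11) = 0.882
  y = (9 - (-2)·-0.500 - (2)·1.700 - (-4)·-0.600) / (11) = 0.200
  z = (1 - (2)·-0.500 - (3)·-1.400 - (-3)·-0.600) / (9) = 0.489
  w = (10 - (2)·-0.500 - (1)·-1.400 - (-3)·1.700) / (9) = 1.944
Iteration 2:
  x = (-9 - (4)·0.200 - (3)·0.489 - (-2)·1.944) / (-11) = 0.671
  y = (9 - (-2)·0.882 - (2)·0.489 - (-4)·1.944) / (11) = 1.597
  z = (1 - (2)·0.882 - (3)·0.200 - (-3)·1.944) / (9) = 0.496
  w = (10 - (2)·0.882 - (1)·0.200 - (-3)·0.489) / (9) = 1.056

0.671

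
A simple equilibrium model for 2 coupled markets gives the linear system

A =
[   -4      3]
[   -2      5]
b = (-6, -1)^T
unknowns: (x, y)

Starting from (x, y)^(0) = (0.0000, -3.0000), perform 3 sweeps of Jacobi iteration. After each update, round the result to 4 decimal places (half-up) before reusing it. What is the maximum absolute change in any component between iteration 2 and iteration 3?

0.8400

Iteration 1:
  x = (-6 - (3)·-3.0000) / (-4) = -0.7500
  y = (-1 - (-2)·0.0000) / (5) = -0.2000
Iteration 2:
  x = (-6 - (3)·-0.2000) / (-4) = 1.3500
  y = (-1 - (-2)·-0.7500) / (5) = -0.5000
Iteration 3:
  x = (-6 - (3)·-0.5000) / (-4) = 1.1250
  y = (-1 - (-2)·1.3500) / (5) = 0.3400
Change: (-0.2250, 0.8400) → max |·| = 0.8400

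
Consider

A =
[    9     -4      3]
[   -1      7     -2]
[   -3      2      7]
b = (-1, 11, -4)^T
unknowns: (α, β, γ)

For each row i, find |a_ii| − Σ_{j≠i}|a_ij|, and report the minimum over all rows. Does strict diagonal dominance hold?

2

row 1: |9| − (4+3) = 2
row 2: |7| − (1+2) = 4
row 3: |7| − (3+2) = 2
minimum over rows = 2 → strictly diagonally dominant (convergence guaranteed)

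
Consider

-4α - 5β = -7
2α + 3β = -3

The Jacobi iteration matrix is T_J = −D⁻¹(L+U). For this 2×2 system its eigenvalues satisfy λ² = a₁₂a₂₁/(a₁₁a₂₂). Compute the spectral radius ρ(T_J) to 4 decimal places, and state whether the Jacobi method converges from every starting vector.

a₁₂a₂₁/(a₁₁a₂₂) = (-5)·(2) / ((-4)·(3)) = 0.833333
ρ = √|0.833333| = √0.833333 = 0.9129
ρ < 1, so Jacobi converges

0.9129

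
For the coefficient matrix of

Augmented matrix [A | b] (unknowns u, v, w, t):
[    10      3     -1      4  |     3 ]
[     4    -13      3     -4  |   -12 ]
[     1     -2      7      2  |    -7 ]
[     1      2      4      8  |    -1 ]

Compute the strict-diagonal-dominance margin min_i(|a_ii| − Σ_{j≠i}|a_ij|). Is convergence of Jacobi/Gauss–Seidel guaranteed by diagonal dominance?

1

row 1: |10| − (3+1+4) = 2
row 2: |-13| − (4+3+4) = 2
row 3: |7| − (1+2+2) = 2
row 4: |8| − (1+2+4) = 1
minimum over rows = 1 → strictly diagonally dominant (convergence guaranteed)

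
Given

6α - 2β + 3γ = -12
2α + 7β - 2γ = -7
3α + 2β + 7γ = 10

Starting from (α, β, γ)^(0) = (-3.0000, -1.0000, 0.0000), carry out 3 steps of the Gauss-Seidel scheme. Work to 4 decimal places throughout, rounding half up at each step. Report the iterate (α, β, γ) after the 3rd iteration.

(-3.1110, 0.6541, 2.5750)

Iteration 1:
  α = (-12 - (-2)·-1.0000 - (3)·0.0000) / (6) = -2.3333
  β = (-7 - (2)·-2.3333 - (-2)·0.0000) / (7) = -0.3333
  γ = (10 - (3)·-2.3333 - (2)·-0.3333) / (7) = 2.5238
Iteration 2:
  α = (-12 - (-2)·-0.3333 - (3)·2.5238) / (6) = -3.3730
  β = (-7 - (2)·-3.3730 - (-2)·2.5238) / (7) = 0.6848
  γ = (10 - (3)·-3.3730 - (2)·0.6848) / (7) = 2.6785
Iteration 3:
  α = (-12 - (-2)·0.6848 - (3)·2.6785) / (6) = -3.1110
  β = (-7 - (2)·-3.1110 - (-2)·2.6785) / (7) = 0.6541
  γ = (10 - (3)·-3.1110 - (2)·0.6541) / (7) = 2.5750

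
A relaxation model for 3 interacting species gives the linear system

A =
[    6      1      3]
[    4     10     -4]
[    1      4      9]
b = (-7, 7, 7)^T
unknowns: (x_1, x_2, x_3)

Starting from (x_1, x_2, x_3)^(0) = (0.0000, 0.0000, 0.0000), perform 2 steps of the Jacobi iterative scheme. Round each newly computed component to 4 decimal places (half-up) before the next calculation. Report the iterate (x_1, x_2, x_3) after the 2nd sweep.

(-1.6722, 1.4778, 0.5963)

Iteration 1:
  x_1 = (-7 - (1)·0.0000 - (3)·0.0000) / (6) = -1.1667
  x_2 = (7 - (4)·0.0000 - (-4)·0.0000) / (10) = 0.7000
  x_3 = (7 - (1)·0.0000 - (4)·0.0000) / (9) = 0.7778
Iteration 2:
  x_1 = (-7 - (1)·0.7000 - (3)·0.7778) / (6) = -1.6722
  x_2 = (7 - (4)·-1.1667 - (-4)·0.7778) / (10) = 1.4778
  x_3 = (7 - (1)·-1.1667 - (4)·0.7000) / (9) = 0.5963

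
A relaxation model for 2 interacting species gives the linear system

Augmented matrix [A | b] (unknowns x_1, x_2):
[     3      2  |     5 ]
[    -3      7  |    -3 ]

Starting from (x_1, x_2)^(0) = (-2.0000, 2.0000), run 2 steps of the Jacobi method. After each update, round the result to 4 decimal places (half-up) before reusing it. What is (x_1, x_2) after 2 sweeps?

(2.5238, -0.2857)

Iteration 1:
  x_1 = (5 - (2)·2.0000) / (3) = 0.3333
  x_2 = (-3 - (-3)·-2.0000) / (7) = -1.2857
Iteration 2:
  x_1 = (5 - (2)·-1.2857) / (3) = 2.5238
  x_2 = (-3 - (-3)·0.3333) / (7) = -0.2857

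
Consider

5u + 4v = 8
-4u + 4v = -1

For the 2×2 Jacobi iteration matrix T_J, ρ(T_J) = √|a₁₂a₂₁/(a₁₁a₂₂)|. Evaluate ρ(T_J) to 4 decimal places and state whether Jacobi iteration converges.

0.8944

a₁₂a₂₁/(a₁₁a₂₂) = (4)·(-4) / ((5)·(4)) = -0.800000
ρ = √|-0.800000| = √0.800000 = 0.8944
ρ < 1, so Jacobi converges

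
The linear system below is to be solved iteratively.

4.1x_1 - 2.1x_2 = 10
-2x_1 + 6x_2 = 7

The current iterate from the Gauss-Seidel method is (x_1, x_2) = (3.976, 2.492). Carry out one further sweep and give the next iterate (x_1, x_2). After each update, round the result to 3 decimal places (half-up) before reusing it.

(3.715, 2.405)

One sweep:
  x_1 = (10 - (-2.1)·2.492) / (4.1) = 3.715
  x_2 = (7 - (-2)·3.715) / (6) = 2.405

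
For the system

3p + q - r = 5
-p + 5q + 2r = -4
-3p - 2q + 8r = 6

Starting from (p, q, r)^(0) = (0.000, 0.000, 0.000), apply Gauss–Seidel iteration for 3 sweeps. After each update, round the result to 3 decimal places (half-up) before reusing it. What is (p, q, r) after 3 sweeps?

(2.411, -0.869, 1.437)

Iteration 1:
  p = (5 - (1)·0.000 - (-1)·0.000) / (3) = 1.667
  q = (-4 - (-1)·1.667 - (2)·0.000) / (5) = -0.467
  r = (6 - (-3)·1.667 - (-2)·-0.467) / (8) = 1.258
Iteration 2:
  p = (5 - (1)·-0.467 - (-1)·1.258) / (3) = 2.242
  q = (-4 - (-1)·2.242 - (2)·1.258) / (5) = -0.855
  r = (6 - (-3)·2.242 - (-2)·-0.855) / (8) = 1.377
Iteration 3:
  p = (5 - (1)·-0.855 - (-1)·1.377) / (3) = 2.411
  q = (-4 - (-1)·2.411 - (2)·1.377) / (5) = -0.869
  r = (6 - (-3)·2.411 - (-2)·-0.869) / (8) = 1.437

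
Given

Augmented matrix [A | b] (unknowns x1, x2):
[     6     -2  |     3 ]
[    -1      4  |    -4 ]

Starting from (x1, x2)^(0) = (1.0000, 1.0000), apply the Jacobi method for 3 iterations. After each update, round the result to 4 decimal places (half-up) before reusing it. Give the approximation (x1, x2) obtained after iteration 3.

Iteration 1:
  x1 = (3 - (-2)·1.0000) / (6) = 0.8333
  x2 = (-4 - (-1)·1.0000) / (4) = -0.7500
Iteration 2:
  x1 = (3 - (-2)·-0.7500) / (6) = 0.2500
  x2 = (-4 - (-1)·0.8333) / (4) = -0.7917
Iteration 3:
  x1 = (3 - (-2)·-0.7917) / (6) = 0.2361
  x2 = (-4 - (-1)·0.2500) / (4) = -0.9375

(0.2361, -0.9375)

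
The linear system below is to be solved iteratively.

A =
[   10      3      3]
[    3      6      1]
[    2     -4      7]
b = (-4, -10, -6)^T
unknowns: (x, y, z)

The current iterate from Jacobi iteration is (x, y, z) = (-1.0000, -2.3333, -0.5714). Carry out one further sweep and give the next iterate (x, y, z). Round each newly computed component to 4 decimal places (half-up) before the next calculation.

One sweep:
  x = (-4 - (3)·-2.3333 - (3)·-0.5714) / (10) = 0.4714
  y = (-10 - (3)·-1.0000 - (1)·-0.5714) / (6) = -1.0714
  z = (-6 - (2)·-1.0000 - (-4)·-2.3333) / (7) = -1.9047

(0.4714, -1.0714, -1.9047)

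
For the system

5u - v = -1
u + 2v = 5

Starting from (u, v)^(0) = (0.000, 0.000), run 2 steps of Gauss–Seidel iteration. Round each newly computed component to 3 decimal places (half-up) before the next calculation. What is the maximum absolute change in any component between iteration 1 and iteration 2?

0.520

Iteration 1:
  u = (-1 - (-1)·0.000) / (5) = -0.200
  v = (5 - (1)·-0.200) / (2) = 2.600
Iteration 2:
  u = (-1 - (-1)·2.600) / (5) = 0.320
  v = (5 - (1)·0.320) / (2) = 2.340
Change: (0.520, -0.260) → max |·| = 0.520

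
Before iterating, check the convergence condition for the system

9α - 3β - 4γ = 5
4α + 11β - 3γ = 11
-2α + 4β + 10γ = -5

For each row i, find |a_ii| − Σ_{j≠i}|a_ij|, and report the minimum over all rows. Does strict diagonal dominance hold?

2

row 1: |9| − (3+4) = 2
row 2: |11| − (4+3) = 4
row 3: |10| − (2+4) = 4
minimum over rows = 2 → strictly diagonally dominant (convergence guaranteed)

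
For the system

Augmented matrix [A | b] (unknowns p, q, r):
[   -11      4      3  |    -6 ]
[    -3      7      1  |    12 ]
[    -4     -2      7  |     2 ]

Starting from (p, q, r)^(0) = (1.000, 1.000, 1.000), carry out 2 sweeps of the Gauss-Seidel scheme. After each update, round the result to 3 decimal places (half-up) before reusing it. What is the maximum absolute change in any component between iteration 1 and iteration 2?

0.543

Iteration 1:
  p = (-6 - (4)·1.000 - (3)·1.000) / (-11) = 1.182
  q = (12 - (-3)·1.182 - (1)·1.000) / (7) = 2.078
  r = (2 - (-4)·1.182 - (-2)·2.078) / (7) = 1.555
Iteration 2:
  p = (-6 - (4)·2.078 - (3)·1.555) / (-11) = 1.725
  q = (12 - (-3)·1.725 - (1)·1.555) / (7) = 2.231
  r = (2 - (-4)·1.725 - (-2)·2.231) / (7) = 1.909
Change: (0.543, 0.153, 0.354) → max |·| = 0.543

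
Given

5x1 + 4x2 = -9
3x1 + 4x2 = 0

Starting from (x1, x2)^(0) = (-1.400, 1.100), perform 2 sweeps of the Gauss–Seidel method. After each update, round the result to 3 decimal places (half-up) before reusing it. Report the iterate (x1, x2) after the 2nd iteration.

Iteration 1:
  x1 = (-9 - (4)·1.100) / (5) = -2.680
  x2 = (0 - (3)·-2.680) / (4) = 2.010
Iteration 2:
  x1 = (-9 - (4)·2.010) / (5) = -3.408
  x2 = (0 - (3)·-3.408) / (4) = 2.556

(-3.408, 2.556)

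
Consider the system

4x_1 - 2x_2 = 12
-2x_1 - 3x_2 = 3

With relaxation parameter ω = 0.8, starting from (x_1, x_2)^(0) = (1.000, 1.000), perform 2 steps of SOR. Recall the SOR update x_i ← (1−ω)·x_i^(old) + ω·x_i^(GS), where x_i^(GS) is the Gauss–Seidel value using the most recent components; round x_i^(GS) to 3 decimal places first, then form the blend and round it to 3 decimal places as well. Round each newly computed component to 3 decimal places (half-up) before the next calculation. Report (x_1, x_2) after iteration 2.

(2.120, -2.370)

Iteration 1:
  x_1: GS value = (12 - (-2)·1.000) / (4) = 3.500;  x_1 ← (1−ω)·1.000 + ω·3.500 = 3.000
  x_2: GS value = (3 - (-2)·3.000) / (-3) = -3.000;  x_2 ← (1−ω)·1.000 + ω·-3.000 = -2.200
Iteration 2:
  x_1: GS value = (12 - (-2)·-2.200) / (4) = 1.900;  x_1 ← (1−ω)·3.000 + ω·1.900 = 2.120
  x_2: GS value = (3 - (-2)·2.120) / (-3) = -2.413;  x_2 ← (1−ω)·-2.200 + ω·-2.413 = -2.370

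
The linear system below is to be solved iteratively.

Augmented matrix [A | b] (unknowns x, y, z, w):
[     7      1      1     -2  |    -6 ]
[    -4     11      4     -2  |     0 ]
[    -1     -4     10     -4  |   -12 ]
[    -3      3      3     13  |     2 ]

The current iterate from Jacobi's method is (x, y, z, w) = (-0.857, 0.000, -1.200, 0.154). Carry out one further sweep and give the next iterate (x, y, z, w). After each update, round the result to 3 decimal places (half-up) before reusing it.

(-0.642, 0.153, -1.224, 0.233)

One sweep:
  x = (-6 - (1)·0.000 - (1)·-1.200 - (-2)·0.154) / (7) = -0.642
  y = (0 - (-4)·-0.857 - (4)·-1.200 - (-2)·0.154) / (11) = 0.153
  z = (-12 - (-1)·-0.857 - (-4)·0.000 - (-4)·0.154) / (10) = -1.224
  w = (2 - (-3)·-0.857 - (3)·0.000 - (3)·-1.200) / (13) = 0.233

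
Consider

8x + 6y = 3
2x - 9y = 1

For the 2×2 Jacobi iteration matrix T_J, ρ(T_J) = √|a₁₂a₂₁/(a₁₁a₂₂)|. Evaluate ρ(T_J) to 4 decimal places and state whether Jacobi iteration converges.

0.4082

a₁₂a₂₁/(a₁₁a₂₂) = (6)·(2) / ((8)·(-9)) = -0.166667
ρ = √|-0.166667| = √0.166667 = 0.4082
ρ < 1, so Jacobi converges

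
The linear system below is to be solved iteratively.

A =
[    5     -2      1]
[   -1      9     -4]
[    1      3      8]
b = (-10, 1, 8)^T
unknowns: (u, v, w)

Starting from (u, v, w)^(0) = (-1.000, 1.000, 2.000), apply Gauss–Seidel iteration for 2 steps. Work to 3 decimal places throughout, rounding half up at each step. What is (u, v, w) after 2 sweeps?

(-1.880, 0.328, 1.112)

Iteration 1:
  u = (-10 - (-2)·1.000 - (1)·2.000) / (5) = -2.000
  v = (1 - (-1)·-2.000 - (-4)·2.000) / (9) = 0.778
  w = (8 - (1)·-2.000 - (3)·0.778) / (8) = 0.958
Iteration 2:
  u = (-10 - (-2)·0.778 - (1)·0.958) / (5) = -1.880
  v = (1 - (-1)·-1.880 - (-4)·0.958) / (9) = 0.328
  w = (8 - (1)·-1.880 - (3)·0.328) / (8) = 1.112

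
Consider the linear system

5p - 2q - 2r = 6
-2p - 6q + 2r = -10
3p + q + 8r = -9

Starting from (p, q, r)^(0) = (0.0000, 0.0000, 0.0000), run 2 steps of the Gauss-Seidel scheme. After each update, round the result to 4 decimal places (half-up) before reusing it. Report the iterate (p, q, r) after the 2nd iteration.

Iteration 1:
  p = (6 - (-2)·0.0000 - (-2)·0.0000) / (5) = 1.2000
  q = (-10 - (-2)·1.2000 - (2)·0.0000) / (-6) = 1.2667
  r = (-9 - (3)·1.2000 - (1)·1.2667) / (8) = -1.7333
Iteration 2:
  p = (6 - (-2)·1.2667 - (-2)·-1.7333) / (5) = 1.0134
  q = (-10 - (-2)·1.0134 - (2)·-1.7333) / (-6) = 0.7511
  r = (-9 - (3)·1.0134 - (1)·0.7511) / (8) = -1.5989

(1.0134, 0.7511, -1.5989)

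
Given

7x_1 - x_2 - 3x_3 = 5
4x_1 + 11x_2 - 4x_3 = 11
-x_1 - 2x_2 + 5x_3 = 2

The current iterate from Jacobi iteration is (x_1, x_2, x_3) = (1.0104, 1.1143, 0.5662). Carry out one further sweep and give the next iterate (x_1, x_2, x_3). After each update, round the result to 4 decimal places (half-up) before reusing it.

One sweep:
  x_1 = (5 - (-1)·1.1143 - (-3)·0.5662) / (7) = 1.1161
  x_2 = (11 - (4)·1.0104 - (-4)·0.5662) / (11) = 0.8385
  x_3 = (2 - (-1)·1.0104 - (-2)·1.1143) / (5) = 1.0478

(1.1161, 0.8385, 1.0478)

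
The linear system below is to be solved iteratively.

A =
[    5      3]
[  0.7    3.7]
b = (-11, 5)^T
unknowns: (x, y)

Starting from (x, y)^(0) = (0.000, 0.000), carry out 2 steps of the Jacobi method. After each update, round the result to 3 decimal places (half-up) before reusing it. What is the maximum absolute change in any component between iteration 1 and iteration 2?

0.811

Iteration 1:
  x = (-11 - (3)·0.000) / (5) = -2.200
  y = (5 - (0.7)·0.000) / (3.7) = 1.351
Iteration 2:
  x = (-11 - (3)·1.351) / (5) = -3.011
  y = (5 - (0.7)·-2.200) / (3.7) = 1.768
Change: (-0.811, 0.417) → max |·| = 0.811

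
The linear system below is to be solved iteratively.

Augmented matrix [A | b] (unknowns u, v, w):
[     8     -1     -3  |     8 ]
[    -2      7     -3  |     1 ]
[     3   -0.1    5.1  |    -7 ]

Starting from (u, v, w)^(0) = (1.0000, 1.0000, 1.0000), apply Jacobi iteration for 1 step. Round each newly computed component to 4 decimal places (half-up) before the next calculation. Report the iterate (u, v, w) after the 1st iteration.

(1.5000, 0.8571, -1.9412)

Iteration 1:
  u = (8 - (-1)·1.0000 - (-3)·1.0000) / (8) = 1.5000
  v = (1 - (-2)·1.0000 - (-3)·1.0000) / (7) = 0.8571
  w = (-7 - (3)·1.0000 - (-0.1)·1.0000) / (5.1) = -1.9412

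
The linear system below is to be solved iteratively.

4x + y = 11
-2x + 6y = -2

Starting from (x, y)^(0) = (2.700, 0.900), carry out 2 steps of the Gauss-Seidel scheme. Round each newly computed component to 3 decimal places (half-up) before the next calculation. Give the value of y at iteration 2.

0.541

Iteration 1:
  x = (11 - (1)·0.900) / (4) = 2.525
  y = (-2 - (-2)·2.525) / (6) = 0.508
Iteration 2:
  x = (11 - (1)·0.508) / (4) = 2.623
  y = (-2 - (-2)·2.623) / (6) = 0.541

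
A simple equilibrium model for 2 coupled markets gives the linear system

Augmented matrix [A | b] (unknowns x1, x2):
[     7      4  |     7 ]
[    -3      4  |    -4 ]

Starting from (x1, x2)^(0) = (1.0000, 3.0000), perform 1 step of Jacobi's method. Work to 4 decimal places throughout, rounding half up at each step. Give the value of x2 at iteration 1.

Iteration 1:
  x1 = (7 - (4)·3.0000) / (7) = -0.7143
  x2 = (-4 - (-3)·1.0000) / (4) = -0.2500

-0.2500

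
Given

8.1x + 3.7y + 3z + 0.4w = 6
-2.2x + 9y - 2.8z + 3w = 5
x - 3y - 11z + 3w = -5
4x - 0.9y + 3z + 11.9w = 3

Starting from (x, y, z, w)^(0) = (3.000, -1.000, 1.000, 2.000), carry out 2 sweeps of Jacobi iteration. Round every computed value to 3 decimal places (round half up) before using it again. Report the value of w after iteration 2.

Iteration 1:
  x = (6 - (3.7)·-1.000 - (3)·1.000 - (0.4)·2.000) / (8.1) = 0.728
  y = (5 - (-2.2)·3.000 - (-2.8)·1.000 - (3)·2.000) / (9) = 0.933
  z = (-5 - (1)·3.000 - (-3)·-1.000 - (3)·2.000) / (-11) = 1.545
  w = (3 - (4)·3.000 - (-0.9)·-1.000 - (3)·1.000) / (11.9) = -1.084
Iteration 2:
  x = (6 - (3.7)·0.933 - (3)·1.545 - (0.4)·-1.084) / (8.1) = -0.204
  y = (5 - (-2.2)·0.728 - (-2.8)·1.545 - (3)·-1.084) / (9) = 1.576
  z = (-5 - (1)·0.728 - (-3)·0.933 - (3)·-1.084) / (-11) = -0.029
  w = (3 - (4)·0.728 - (-0.9)·0.933 - (3)·1.545) / (11.9) = -0.312

-0.312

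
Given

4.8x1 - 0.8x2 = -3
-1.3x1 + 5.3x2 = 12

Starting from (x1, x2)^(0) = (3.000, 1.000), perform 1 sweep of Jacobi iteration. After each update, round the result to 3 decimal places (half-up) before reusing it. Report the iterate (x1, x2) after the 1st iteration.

(-0.458, 3.000)

Iteration 1:
  x1 = (-3 - (-0.8)·1.000) / (4.8) = -0.458
  x2 = (12 - (-1.3)·3.000) / (5.3) = 3.000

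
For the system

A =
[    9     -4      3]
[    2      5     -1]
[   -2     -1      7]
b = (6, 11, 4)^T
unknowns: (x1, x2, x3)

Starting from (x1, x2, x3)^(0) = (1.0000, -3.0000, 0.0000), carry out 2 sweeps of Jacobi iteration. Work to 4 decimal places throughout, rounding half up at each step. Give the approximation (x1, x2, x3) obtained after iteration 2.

Iteration 1:
  x1 = (6 - (-4)·-3.0000 - (3)·0.0000) / (9) = -0.6667
  x2 = (11 - (2)·1.0000 - (-1)·0.0000) / (5) = 1.8000
  x3 = (4 - (-2)·1.0000 - (-1)·-3.0000) / (7) = 0.4286
Iteration 2:
  x1 = (6 - (-4)·1.8000 - (3)·0.4286) / (9) = 1.3238
  x2 = (11 - (2)·-0.6667 - (-1)·0.4286) / (5) = 2.5524
  x3 = (4 - (-2)·-0.6667 - (-1)·1.8000) / (7) = 0.6381

(1.3238, 2.5524, 0.6381)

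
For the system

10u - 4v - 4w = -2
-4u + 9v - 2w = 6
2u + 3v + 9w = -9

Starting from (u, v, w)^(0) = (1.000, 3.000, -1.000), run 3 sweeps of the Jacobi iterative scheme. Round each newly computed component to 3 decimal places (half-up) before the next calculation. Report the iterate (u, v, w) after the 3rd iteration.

(-0.596, 0.023, -0.984)

Iteration 1:
  u = (-2 - (-4)·3.000 - (-4)·-1.000) / (10) = 0.600
  v = (6 - (-4)·1.000 - (-2)·-1.000) / (9) = 0.889
  w = (-9 - (2)·1.000 - (3)·3.000) / (9) = -2.222
Iteration 2:
  u = (-2 - (-4)·0.889 - (-4)·-2.222) / (10) = -0.733
  v = (6 - (-4)·0.600 - (-2)·-2.222) / (9) = 0.440
  w = (-9 - (2)·0.600 - (3)·0.889) / (9) = -1.430
Iteration 3:
  u = (-2 - (-4)·0.440 - (-4)·-1.430) / (10) = -0.596
  v = (6 - (-4)·-0.733 - (-2)·-1.430) / (9) = 0.023
  w = (-9 - (2)·-0.733 - (3)·0.440) / (9) = -0.984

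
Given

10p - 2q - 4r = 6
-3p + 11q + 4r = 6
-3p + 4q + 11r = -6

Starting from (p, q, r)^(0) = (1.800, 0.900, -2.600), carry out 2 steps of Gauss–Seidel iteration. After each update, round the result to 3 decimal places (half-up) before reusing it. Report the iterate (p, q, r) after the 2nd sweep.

(0.431, 1.075, -0.819)

Iteration 1:
  p = (6 - (-2)·0.900 - (-4)·-2.600) / (10) = -0.260
  q = (6 - (-3)·-0.260 - (4)·-2.600) / (11) = 1.420
  r = (-6 - (-3)·-0.260 - (4)·1.420) / (11) = -1.133
Iteration 2:
  p = (6 - (-2)·1.420 - (-4)·-1.133) / (10) = 0.431
  q = (6 - (-3)·0.431 - (4)·-1.133) / (11) = 1.075
  r = (-6 - (-3)·0.431 - (4)·1.075) / (11) = -0.819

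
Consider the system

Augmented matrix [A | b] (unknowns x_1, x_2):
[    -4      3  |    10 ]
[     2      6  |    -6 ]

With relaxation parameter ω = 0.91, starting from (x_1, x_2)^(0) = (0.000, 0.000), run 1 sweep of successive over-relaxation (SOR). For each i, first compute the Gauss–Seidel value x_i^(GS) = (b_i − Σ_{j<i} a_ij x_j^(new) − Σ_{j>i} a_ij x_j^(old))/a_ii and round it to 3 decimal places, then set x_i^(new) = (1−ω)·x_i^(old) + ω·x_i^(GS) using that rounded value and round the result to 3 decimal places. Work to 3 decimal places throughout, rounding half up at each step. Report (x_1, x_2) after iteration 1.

Iteration 1:
  x_1: GS value = (10 - (3)·0.000) / (-4) = -2.500;  x_1 ← (1−ω)·0.000 + ω·-2.500 = -2.275
  x_2: GS value = (-6 - (2)·-2.275) / (6) = -0.242;  x_2 ← (1−ω)·0.000 + ω·-0.242 = -0.220

(-2.275, -0.220)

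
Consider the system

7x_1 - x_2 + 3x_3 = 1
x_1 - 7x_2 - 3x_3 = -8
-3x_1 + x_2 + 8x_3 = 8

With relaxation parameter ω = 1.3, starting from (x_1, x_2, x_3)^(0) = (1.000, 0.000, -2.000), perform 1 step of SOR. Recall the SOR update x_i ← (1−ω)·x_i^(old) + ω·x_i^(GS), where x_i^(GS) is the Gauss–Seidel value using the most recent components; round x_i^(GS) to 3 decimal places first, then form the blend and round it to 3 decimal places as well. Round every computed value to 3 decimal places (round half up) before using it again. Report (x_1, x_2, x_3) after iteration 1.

Iteration 1:
  x_1: GS value = (1 - (-1)·0.000 - (3)·-2.000) / (7) = 1.000;  x_1 ← (1−ω)·1.000 + ω·1.000 = 1.000
  x_2: GS value = (-8 - (1)·1.000 - (-3)·-2.000) / (-7) = 2.143;  x_2 ← (1−ω)·0.000 + ω·2.143 = 2.786
  x_3: GS value = (8 - (-3)·1.000 - (1)·2.786) / (8) = 1.027;  x_3 ← (1−ω)·-2.000 + ω·1.027 = 1.935

(1.000, 2.786, 1.935)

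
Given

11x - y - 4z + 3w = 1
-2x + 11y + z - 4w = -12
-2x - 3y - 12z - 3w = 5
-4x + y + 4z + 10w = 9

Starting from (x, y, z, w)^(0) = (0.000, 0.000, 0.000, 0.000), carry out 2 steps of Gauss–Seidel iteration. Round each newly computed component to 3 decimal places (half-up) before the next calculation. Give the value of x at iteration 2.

-0.368

Iteration 1:
  x = (1 - (-1)·0.000 - (-4)·0.000 - (3)·0.000) / (11) = 0.091
  y = (-12 - (-2)·0.091 - (1)·0.000 - (-4)·0.000) / (11) = -1.074
  z = (5 - (-2)·0.091 - (-3)·-1.074 - (-3)·0.000) / (-12) = -0.163
  w = (9 - (-4)·0.091 - (1)·-1.074 - (4)·-0.163) / (10) = 1.109
Iteration 2:
  x = (1 - (-1)·-1.074 - (-4)·-0.163 - (3)·1.109) / (11) = -0.368
  y = (-12 - (-2)·-0.368 - (1)·-0.163 - (-4)·1.109) / (11) = -0.740
  z = (5 - (-2)·-0.368 - (-3)·-0.740 - (-3)·1.109) / (-12) = -0.448
  w = (9 - (-4)·-0.368 - (1)·-0.740 - (4)·-0.448) / (10) = 1.006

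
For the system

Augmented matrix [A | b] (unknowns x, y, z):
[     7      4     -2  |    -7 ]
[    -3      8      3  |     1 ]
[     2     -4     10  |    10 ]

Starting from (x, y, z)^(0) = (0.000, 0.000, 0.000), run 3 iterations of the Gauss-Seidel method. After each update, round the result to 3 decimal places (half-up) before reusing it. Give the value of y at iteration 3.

-0.389

Iteration 1:
  x = (-7 - (4)·0.000 - (-2)·0.000) / (7) = -1.000
  y = (1 - (-3)·-1.000 - (3)·0.000) / (8) = -0.250
  z = (10 - (2)·-1.000 - (-4)·-0.250) / (10) = 1.100
Iteration 2:
  x = (-7 - (4)·-0.250 - (-2)·1.100) / (7) = -0.543
  y = (1 - (-3)·-0.543 - (3)·1.100) / (8) = -0.491
  z = (10 - (2)·-0.543 - (-4)·-0.491) / (10) = 0.912
Iteration 3:
  x = (-7 - (4)·-0.491 - (-2)·0.912) / (7) = -0.459
  y = (1 - (-3)·-0.459 - (3)·0.912) / (8) = -0.389
  z = (10 - (2)·-0.459 - (-4)·-0.389) / (10) = 0.936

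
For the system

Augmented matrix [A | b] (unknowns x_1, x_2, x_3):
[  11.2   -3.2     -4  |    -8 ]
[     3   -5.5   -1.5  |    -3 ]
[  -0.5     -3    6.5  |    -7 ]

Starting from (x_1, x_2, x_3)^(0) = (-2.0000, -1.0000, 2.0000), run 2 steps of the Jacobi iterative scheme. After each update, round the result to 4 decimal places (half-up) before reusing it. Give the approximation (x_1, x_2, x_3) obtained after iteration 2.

(-1.6304, 0.8512, -1.6024)

Iteration 1:
  x_1 = (-8 - (-3.2)·-1.0000 - (-4)·2.0000) / (11.2) = -0.2857
  x_2 = (-3 - (3)·-2.0000 - (-1.5)·2.0000) / (-5.5) = -1.0909
  x_3 = (-7 - (-0.5)·-2.0000 - (-3)·-1.0000) / (6.5) = -1.6923
Iteration 2:
  x_1 = (-8 - (-3.2)·-1.0909 - (-4)·-1.6923) / (11.2) = -1.6304
  x_2 = (-3 - (3)·-0.2857 - (-1.5)·-1.6923) / (-5.5) = 0.8512
  x_3 = (-7 - (-0.5)·-0.2857 - (-3)·-1.0909) / (6.5) = -1.6024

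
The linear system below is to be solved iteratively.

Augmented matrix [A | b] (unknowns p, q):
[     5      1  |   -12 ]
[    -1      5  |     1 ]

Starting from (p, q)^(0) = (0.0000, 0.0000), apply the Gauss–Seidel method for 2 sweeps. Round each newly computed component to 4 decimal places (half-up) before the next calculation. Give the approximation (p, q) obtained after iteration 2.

(-2.3440, -0.2688)

Iteration 1:
  p = (-12 - (1)·0.0000) / (5) = -2.4000
  q = (1 - (-1)·-2.4000) / (5) = -0.2800
Iteration 2:
  p = (-12 - (1)·-0.2800) / (5) = -2.3440
  q = (1 - (-1)·-2.3440) / (5) = -0.2688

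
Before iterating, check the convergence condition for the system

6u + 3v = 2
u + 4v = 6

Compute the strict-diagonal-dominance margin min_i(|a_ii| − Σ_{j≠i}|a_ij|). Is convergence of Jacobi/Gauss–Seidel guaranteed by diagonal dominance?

row 1: |6| − (3) = 3
row 2: |4| − (1) = 3
minimum over rows = 3 → strictly diagonally dominant (convergence guaranteed)

3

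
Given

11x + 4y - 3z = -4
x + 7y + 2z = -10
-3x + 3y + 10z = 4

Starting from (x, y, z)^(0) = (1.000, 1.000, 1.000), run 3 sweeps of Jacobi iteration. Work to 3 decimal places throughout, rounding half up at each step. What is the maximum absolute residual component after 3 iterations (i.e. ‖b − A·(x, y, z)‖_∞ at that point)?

Iteration 1:
  x = (-4 - (4)·1.000 - (-3)·1.000) / (11) = -0.455
  y = (-10 - (1)·1.000 - (2)·1.000) / (7) = -1.857
  z = (4 - (-3)·1.000 - (3)·1.000) / (10) = 0.400
Iteration 2:
  x = (-4 - (4)·-1.857 - (-3)·0.400) / (11) = 0.421
  y = (-10 - (1)·-0.455 - (2)·0.400) / (7) = -1.478
  z = (4 - (-3)·-0.455 - (3)·-1.857) / (10) = 0.821
Iteration 3:
  x = (-4 - (4)·-1.478 - (-3)·0.821) / (11) = 0.398
  y = (-10 - (1)·0.421 - (2)·0.821) / (7) = -1.723
  z = (4 - (-3)·0.421 - (3)·-1.478) / (10) = 0.970
Residual b − A·x = (1.424, -0.277, 0.663); ∞-norm = 1.424

1.424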